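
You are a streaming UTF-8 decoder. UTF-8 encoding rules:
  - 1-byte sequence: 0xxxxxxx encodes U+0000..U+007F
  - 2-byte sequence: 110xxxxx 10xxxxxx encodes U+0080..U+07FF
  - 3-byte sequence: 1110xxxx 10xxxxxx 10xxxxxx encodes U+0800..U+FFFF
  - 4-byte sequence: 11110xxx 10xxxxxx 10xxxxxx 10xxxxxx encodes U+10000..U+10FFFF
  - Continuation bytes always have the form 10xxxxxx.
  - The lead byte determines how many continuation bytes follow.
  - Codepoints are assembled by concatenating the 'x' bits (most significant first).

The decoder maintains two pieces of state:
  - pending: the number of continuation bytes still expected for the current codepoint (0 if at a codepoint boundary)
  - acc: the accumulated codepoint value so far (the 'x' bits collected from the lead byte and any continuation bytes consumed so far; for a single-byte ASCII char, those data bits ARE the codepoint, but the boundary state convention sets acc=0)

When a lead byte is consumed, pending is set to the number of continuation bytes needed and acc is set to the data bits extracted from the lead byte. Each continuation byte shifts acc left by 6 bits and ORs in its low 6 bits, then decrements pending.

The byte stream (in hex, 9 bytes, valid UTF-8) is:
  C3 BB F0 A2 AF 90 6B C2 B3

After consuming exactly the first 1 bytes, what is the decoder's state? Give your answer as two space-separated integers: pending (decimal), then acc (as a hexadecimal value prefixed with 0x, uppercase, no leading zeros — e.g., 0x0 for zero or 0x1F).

Byte[0]=C3: 2-byte lead. pending=1, acc=0x3

Answer: 1 0x3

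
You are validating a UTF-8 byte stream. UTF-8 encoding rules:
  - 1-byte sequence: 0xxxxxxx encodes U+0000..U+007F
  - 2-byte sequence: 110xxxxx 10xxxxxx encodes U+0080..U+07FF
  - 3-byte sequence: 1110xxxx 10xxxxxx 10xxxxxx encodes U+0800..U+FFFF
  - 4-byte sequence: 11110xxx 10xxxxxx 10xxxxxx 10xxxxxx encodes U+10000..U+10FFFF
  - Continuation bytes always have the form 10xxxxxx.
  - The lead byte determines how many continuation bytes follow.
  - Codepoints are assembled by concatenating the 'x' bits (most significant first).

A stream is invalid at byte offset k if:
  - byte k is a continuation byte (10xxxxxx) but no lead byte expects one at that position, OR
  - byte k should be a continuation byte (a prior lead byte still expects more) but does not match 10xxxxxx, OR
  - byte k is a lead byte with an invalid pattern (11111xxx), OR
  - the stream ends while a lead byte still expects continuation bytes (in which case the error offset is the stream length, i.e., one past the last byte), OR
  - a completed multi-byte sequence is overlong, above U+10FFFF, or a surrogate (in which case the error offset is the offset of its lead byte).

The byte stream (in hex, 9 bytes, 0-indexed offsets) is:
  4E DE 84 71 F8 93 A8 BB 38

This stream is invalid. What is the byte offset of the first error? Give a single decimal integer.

Byte[0]=4E: 1-byte ASCII. cp=U+004E
Byte[1]=DE: 2-byte lead, need 1 cont bytes. acc=0x1E
Byte[2]=84: continuation. acc=(acc<<6)|0x04=0x784
Completed: cp=U+0784 (starts at byte 1)
Byte[3]=71: 1-byte ASCII. cp=U+0071
Byte[4]=F8: INVALID lead byte (not 0xxx/110x/1110/11110)

Answer: 4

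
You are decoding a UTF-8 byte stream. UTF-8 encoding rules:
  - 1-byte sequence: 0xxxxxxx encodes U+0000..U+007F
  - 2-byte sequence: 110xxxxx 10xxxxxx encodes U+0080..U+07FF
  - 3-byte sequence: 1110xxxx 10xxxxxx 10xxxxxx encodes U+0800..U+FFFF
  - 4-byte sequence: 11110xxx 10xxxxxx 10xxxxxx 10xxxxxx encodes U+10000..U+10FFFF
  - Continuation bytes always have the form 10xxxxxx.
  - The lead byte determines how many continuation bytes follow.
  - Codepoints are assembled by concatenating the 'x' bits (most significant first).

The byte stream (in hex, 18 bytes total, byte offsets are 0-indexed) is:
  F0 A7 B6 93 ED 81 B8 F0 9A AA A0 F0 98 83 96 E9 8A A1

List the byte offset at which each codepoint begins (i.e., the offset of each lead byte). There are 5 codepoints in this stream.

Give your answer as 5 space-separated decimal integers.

Byte[0]=F0: 4-byte lead, need 3 cont bytes. acc=0x0
Byte[1]=A7: continuation. acc=(acc<<6)|0x27=0x27
Byte[2]=B6: continuation. acc=(acc<<6)|0x36=0x9F6
Byte[3]=93: continuation. acc=(acc<<6)|0x13=0x27D93
Completed: cp=U+27D93 (starts at byte 0)
Byte[4]=ED: 3-byte lead, need 2 cont bytes. acc=0xD
Byte[5]=81: continuation. acc=(acc<<6)|0x01=0x341
Byte[6]=B8: continuation. acc=(acc<<6)|0x38=0xD078
Completed: cp=U+D078 (starts at byte 4)
Byte[7]=F0: 4-byte lead, need 3 cont bytes. acc=0x0
Byte[8]=9A: continuation. acc=(acc<<6)|0x1A=0x1A
Byte[9]=AA: continuation. acc=(acc<<6)|0x2A=0x6AA
Byte[10]=A0: continuation. acc=(acc<<6)|0x20=0x1AAA0
Completed: cp=U+1AAA0 (starts at byte 7)
Byte[11]=F0: 4-byte lead, need 3 cont bytes. acc=0x0
Byte[12]=98: continuation. acc=(acc<<6)|0x18=0x18
Byte[13]=83: continuation. acc=(acc<<6)|0x03=0x603
Byte[14]=96: continuation. acc=(acc<<6)|0x16=0x180D6
Completed: cp=U+180D6 (starts at byte 11)
Byte[15]=E9: 3-byte lead, need 2 cont bytes. acc=0x9
Byte[16]=8A: continuation. acc=(acc<<6)|0x0A=0x24A
Byte[17]=A1: continuation. acc=(acc<<6)|0x21=0x92A1
Completed: cp=U+92A1 (starts at byte 15)

Answer: 0 4 7 11 15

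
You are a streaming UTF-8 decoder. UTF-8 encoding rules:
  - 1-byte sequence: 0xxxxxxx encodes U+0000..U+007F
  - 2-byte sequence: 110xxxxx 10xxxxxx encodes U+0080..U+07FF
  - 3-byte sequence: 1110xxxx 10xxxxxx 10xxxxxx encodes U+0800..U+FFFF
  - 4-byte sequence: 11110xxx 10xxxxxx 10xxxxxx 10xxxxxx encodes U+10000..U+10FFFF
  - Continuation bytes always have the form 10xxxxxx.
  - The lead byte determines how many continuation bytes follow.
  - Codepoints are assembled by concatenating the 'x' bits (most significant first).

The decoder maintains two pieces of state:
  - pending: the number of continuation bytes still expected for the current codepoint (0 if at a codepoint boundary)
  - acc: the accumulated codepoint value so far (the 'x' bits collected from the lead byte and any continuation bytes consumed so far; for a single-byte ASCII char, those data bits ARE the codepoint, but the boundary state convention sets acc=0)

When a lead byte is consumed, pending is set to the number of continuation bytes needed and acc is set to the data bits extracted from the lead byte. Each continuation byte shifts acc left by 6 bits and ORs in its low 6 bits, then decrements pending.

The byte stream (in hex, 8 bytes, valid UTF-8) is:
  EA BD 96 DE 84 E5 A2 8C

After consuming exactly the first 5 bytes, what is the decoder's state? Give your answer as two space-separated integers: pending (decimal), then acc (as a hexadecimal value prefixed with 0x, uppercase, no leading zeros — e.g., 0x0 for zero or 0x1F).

Byte[0]=EA: 3-byte lead. pending=2, acc=0xA
Byte[1]=BD: continuation. acc=(acc<<6)|0x3D=0x2BD, pending=1
Byte[2]=96: continuation. acc=(acc<<6)|0x16=0xAF56, pending=0
Byte[3]=DE: 2-byte lead. pending=1, acc=0x1E
Byte[4]=84: continuation. acc=(acc<<6)|0x04=0x784, pending=0

Answer: 0 0x784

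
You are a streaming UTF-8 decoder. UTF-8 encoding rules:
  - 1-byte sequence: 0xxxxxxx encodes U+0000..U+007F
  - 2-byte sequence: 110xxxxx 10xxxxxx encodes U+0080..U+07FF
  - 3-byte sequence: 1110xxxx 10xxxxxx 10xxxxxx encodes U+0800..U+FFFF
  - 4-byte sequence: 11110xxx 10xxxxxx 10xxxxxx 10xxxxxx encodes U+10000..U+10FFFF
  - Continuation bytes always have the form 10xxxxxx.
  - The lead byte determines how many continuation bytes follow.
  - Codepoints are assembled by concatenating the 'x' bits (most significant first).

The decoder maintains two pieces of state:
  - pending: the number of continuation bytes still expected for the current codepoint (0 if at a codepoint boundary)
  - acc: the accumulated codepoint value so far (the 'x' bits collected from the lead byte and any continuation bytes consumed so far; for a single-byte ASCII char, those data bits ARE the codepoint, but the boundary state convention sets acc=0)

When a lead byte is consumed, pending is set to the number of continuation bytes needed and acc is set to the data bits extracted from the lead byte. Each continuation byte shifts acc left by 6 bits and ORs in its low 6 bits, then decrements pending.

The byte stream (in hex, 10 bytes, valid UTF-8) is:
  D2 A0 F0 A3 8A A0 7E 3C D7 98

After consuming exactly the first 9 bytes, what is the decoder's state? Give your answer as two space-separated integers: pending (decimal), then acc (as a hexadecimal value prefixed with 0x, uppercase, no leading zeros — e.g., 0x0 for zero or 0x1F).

Byte[0]=D2: 2-byte lead. pending=1, acc=0x12
Byte[1]=A0: continuation. acc=(acc<<6)|0x20=0x4A0, pending=0
Byte[2]=F0: 4-byte lead. pending=3, acc=0x0
Byte[3]=A3: continuation. acc=(acc<<6)|0x23=0x23, pending=2
Byte[4]=8A: continuation. acc=(acc<<6)|0x0A=0x8CA, pending=1
Byte[5]=A0: continuation. acc=(acc<<6)|0x20=0x232A0, pending=0
Byte[6]=7E: 1-byte. pending=0, acc=0x0
Byte[7]=3C: 1-byte. pending=0, acc=0x0
Byte[8]=D7: 2-byte lead. pending=1, acc=0x17

Answer: 1 0x17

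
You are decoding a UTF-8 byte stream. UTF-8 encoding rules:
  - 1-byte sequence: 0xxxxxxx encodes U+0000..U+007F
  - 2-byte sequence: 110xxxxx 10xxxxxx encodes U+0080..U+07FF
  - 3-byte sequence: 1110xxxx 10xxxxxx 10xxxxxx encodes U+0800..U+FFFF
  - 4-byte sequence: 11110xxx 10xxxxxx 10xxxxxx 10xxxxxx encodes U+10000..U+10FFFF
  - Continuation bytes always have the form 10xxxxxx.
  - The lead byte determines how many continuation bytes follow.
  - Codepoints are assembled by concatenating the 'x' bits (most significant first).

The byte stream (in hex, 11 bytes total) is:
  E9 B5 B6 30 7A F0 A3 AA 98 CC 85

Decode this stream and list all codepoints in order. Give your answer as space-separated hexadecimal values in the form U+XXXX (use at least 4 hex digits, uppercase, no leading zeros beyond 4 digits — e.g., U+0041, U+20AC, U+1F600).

Byte[0]=E9: 3-byte lead, need 2 cont bytes. acc=0x9
Byte[1]=B5: continuation. acc=(acc<<6)|0x35=0x275
Byte[2]=B6: continuation. acc=(acc<<6)|0x36=0x9D76
Completed: cp=U+9D76 (starts at byte 0)
Byte[3]=30: 1-byte ASCII. cp=U+0030
Byte[4]=7A: 1-byte ASCII. cp=U+007A
Byte[5]=F0: 4-byte lead, need 3 cont bytes. acc=0x0
Byte[6]=A3: continuation. acc=(acc<<6)|0x23=0x23
Byte[7]=AA: continuation. acc=(acc<<6)|0x2A=0x8EA
Byte[8]=98: continuation. acc=(acc<<6)|0x18=0x23A98
Completed: cp=U+23A98 (starts at byte 5)
Byte[9]=CC: 2-byte lead, need 1 cont bytes. acc=0xC
Byte[10]=85: continuation. acc=(acc<<6)|0x05=0x305
Completed: cp=U+0305 (starts at byte 9)

Answer: U+9D76 U+0030 U+007A U+23A98 U+0305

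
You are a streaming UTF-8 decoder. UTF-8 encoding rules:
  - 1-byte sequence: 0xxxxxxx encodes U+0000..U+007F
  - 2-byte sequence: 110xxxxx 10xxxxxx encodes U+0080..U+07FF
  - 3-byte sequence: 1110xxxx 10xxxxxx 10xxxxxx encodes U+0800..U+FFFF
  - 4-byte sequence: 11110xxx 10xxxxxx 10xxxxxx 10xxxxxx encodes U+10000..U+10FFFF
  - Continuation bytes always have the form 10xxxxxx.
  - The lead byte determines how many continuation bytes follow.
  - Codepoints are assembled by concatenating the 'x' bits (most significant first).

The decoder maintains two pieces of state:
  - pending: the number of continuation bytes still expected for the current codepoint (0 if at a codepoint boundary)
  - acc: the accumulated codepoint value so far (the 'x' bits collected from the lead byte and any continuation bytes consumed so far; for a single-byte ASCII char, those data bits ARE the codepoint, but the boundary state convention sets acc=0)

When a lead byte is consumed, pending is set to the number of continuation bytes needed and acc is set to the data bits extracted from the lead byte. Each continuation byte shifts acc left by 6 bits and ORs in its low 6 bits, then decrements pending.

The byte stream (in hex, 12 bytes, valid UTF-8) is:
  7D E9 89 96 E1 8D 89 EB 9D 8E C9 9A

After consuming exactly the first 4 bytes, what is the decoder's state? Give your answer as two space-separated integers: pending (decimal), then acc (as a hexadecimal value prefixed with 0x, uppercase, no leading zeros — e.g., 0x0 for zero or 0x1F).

Byte[0]=7D: 1-byte. pending=0, acc=0x0
Byte[1]=E9: 3-byte lead. pending=2, acc=0x9
Byte[2]=89: continuation. acc=(acc<<6)|0x09=0x249, pending=1
Byte[3]=96: continuation. acc=(acc<<6)|0x16=0x9256, pending=0

Answer: 0 0x9256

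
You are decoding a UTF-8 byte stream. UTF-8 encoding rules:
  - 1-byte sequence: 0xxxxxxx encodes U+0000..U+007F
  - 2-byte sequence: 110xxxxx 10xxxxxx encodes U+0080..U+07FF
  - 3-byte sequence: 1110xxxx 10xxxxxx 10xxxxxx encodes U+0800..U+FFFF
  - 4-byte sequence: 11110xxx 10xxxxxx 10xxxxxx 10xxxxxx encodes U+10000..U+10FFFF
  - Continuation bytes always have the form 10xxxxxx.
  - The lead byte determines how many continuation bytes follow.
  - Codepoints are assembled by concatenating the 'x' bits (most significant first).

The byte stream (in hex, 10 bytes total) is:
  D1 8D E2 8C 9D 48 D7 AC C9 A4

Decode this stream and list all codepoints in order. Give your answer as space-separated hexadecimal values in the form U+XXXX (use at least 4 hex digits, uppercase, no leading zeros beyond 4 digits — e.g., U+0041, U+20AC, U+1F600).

Answer: U+044D U+231D U+0048 U+05EC U+0264

Derivation:
Byte[0]=D1: 2-byte lead, need 1 cont bytes. acc=0x11
Byte[1]=8D: continuation. acc=(acc<<6)|0x0D=0x44D
Completed: cp=U+044D (starts at byte 0)
Byte[2]=E2: 3-byte lead, need 2 cont bytes. acc=0x2
Byte[3]=8C: continuation. acc=(acc<<6)|0x0C=0x8C
Byte[4]=9D: continuation. acc=(acc<<6)|0x1D=0x231D
Completed: cp=U+231D (starts at byte 2)
Byte[5]=48: 1-byte ASCII. cp=U+0048
Byte[6]=D7: 2-byte lead, need 1 cont bytes. acc=0x17
Byte[7]=AC: continuation. acc=(acc<<6)|0x2C=0x5EC
Completed: cp=U+05EC (starts at byte 6)
Byte[8]=C9: 2-byte lead, need 1 cont bytes. acc=0x9
Byte[9]=A4: continuation. acc=(acc<<6)|0x24=0x264
Completed: cp=U+0264 (starts at byte 8)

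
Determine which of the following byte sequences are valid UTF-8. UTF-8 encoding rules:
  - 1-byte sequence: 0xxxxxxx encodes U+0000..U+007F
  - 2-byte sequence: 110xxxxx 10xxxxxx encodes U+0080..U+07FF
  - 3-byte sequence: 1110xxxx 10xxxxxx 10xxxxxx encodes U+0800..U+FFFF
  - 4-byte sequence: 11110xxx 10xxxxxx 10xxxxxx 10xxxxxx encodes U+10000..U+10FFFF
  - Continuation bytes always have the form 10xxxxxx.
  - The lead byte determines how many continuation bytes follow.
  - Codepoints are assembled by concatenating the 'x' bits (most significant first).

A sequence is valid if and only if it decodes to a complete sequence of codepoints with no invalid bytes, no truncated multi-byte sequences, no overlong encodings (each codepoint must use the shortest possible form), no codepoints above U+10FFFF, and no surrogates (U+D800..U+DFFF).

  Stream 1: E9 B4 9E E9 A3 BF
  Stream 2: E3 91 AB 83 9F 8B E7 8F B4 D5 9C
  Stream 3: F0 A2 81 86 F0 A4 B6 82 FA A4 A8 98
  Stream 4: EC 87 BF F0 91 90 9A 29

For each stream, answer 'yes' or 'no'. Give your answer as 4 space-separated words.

Stream 1: decodes cleanly. VALID
Stream 2: error at byte offset 3. INVALID
Stream 3: error at byte offset 8. INVALID
Stream 4: decodes cleanly. VALID

Answer: yes no no yes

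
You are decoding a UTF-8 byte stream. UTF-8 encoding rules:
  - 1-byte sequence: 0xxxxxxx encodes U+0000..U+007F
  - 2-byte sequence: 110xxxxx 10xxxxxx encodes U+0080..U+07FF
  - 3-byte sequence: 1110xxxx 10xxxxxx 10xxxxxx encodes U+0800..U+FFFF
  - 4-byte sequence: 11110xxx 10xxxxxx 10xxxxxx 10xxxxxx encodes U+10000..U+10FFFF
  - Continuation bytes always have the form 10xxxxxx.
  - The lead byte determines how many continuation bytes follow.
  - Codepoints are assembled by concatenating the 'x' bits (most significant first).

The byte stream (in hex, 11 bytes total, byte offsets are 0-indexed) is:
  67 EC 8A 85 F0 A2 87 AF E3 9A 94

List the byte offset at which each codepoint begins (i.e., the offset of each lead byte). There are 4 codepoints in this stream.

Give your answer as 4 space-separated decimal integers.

Answer: 0 1 4 8

Derivation:
Byte[0]=67: 1-byte ASCII. cp=U+0067
Byte[1]=EC: 3-byte lead, need 2 cont bytes. acc=0xC
Byte[2]=8A: continuation. acc=(acc<<6)|0x0A=0x30A
Byte[3]=85: continuation. acc=(acc<<6)|0x05=0xC285
Completed: cp=U+C285 (starts at byte 1)
Byte[4]=F0: 4-byte lead, need 3 cont bytes. acc=0x0
Byte[5]=A2: continuation. acc=(acc<<6)|0x22=0x22
Byte[6]=87: continuation. acc=(acc<<6)|0x07=0x887
Byte[7]=AF: continuation. acc=(acc<<6)|0x2F=0x221EF
Completed: cp=U+221EF (starts at byte 4)
Byte[8]=E3: 3-byte lead, need 2 cont bytes. acc=0x3
Byte[9]=9A: continuation. acc=(acc<<6)|0x1A=0xDA
Byte[10]=94: continuation. acc=(acc<<6)|0x14=0x3694
Completed: cp=U+3694 (starts at byte 8)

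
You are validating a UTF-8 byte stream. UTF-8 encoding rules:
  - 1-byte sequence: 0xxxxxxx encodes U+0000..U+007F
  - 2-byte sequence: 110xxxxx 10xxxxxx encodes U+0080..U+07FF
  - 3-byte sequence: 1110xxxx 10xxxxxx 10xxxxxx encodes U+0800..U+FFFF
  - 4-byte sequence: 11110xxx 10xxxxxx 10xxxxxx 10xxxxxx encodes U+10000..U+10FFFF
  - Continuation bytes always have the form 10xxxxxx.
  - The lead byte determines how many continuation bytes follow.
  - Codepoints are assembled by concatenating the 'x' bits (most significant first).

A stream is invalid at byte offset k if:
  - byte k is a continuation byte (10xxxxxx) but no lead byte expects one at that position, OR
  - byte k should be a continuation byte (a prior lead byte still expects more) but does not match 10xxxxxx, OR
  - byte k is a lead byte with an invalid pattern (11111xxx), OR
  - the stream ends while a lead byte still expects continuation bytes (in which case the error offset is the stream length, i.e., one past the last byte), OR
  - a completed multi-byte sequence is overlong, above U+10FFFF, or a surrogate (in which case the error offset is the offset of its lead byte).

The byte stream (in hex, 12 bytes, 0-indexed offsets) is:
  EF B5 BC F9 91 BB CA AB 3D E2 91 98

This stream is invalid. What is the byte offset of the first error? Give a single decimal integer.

Answer: 3

Derivation:
Byte[0]=EF: 3-byte lead, need 2 cont bytes. acc=0xF
Byte[1]=B5: continuation. acc=(acc<<6)|0x35=0x3F5
Byte[2]=BC: continuation. acc=(acc<<6)|0x3C=0xFD7C
Completed: cp=U+FD7C (starts at byte 0)
Byte[3]=F9: INVALID lead byte (not 0xxx/110x/1110/11110)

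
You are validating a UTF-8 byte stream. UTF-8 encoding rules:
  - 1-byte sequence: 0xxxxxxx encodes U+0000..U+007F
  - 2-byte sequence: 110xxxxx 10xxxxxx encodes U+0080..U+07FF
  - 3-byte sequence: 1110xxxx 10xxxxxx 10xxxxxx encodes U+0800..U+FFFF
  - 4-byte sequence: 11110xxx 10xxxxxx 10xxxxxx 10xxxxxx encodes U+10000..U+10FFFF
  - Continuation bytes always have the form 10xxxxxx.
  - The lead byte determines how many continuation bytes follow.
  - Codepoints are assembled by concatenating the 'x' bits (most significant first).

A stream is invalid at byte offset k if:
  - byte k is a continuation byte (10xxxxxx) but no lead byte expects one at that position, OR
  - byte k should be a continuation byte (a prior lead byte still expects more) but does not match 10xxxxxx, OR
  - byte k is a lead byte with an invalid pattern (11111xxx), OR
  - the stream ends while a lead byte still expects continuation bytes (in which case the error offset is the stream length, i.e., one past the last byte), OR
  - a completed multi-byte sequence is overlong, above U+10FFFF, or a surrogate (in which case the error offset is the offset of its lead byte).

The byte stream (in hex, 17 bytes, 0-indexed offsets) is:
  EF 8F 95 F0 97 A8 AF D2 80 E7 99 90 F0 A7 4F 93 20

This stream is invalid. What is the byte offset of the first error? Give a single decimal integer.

Answer: 14

Derivation:
Byte[0]=EF: 3-byte lead, need 2 cont bytes. acc=0xF
Byte[1]=8F: continuation. acc=(acc<<6)|0x0F=0x3CF
Byte[2]=95: continuation. acc=(acc<<6)|0x15=0xF3D5
Completed: cp=U+F3D5 (starts at byte 0)
Byte[3]=F0: 4-byte lead, need 3 cont bytes. acc=0x0
Byte[4]=97: continuation. acc=(acc<<6)|0x17=0x17
Byte[5]=A8: continuation. acc=(acc<<6)|0x28=0x5E8
Byte[6]=AF: continuation. acc=(acc<<6)|0x2F=0x17A2F
Completed: cp=U+17A2F (starts at byte 3)
Byte[7]=D2: 2-byte lead, need 1 cont bytes. acc=0x12
Byte[8]=80: continuation. acc=(acc<<6)|0x00=0x480
Completed: cp=U+0480 (starts at byte 7)
Byte[9]=E7: 3-byte lead, need 2 cont bytes. acc=0x7
Byte[10]=99: continuation. acc=(acc<<6)|0x19=0x1D9
Byte[11]=90: continuation. acc=(acc<<6)|0x10=0x7650
Completed: cp=U+7650 (starts at byte 9)
Byte[12]=F0: 4-byte lead, need 3 cont bytes. acc=0x0
Byte[13]=A7: continuation. acc=(acc<<6)|0x27=0x27
Byte[14]=4F: expected 10xxxxxx continuation. INVALID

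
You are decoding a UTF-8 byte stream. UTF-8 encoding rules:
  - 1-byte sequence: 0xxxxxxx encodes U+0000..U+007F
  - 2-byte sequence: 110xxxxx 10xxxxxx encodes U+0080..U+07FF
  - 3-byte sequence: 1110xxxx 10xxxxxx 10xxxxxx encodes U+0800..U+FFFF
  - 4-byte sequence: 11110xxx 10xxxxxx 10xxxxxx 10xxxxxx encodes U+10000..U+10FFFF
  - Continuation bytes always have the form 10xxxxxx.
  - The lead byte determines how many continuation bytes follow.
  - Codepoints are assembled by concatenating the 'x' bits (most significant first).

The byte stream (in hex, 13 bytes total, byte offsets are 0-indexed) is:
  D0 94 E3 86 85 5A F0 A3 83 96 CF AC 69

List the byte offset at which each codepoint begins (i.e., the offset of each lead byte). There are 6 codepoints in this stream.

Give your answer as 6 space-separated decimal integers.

Answer: 0 2 5 6 10 12

Derivation:
Byte[0]=D0: 2-byte lead, need 1 cont bytes. acc=0x10
Byte[1]=94: continuation. acc=(acc<<6)|0x14=0x414
Completed: cp=U+0414 (starts at byte 0)
Byte[2]=E3: 3-byte lead, need 2 cont bytes. acc=0x3
Byte[3]=86: continuation. acc=(acc<<6)|0x06=0xC6
Byte[4]=85: continuation. acc=(acc<<6)|0x05=0x3185
Completed: cp=U+3185 (starts at byte 2)
Byte[5]=5A: 1-byte ASCII. cp=U+005A
Byte[6]=F0: 4-byte lead, need 3 cont bytes. acc=0x0
Byte[7]=A3: continuation. acc=(acc<<6)|0x23=0x23
Byte[8]=83: continuation. acc=(acc<<6)|0x03=0x8C3
Byte[9]=96: continuation. acc=(acc<<6)|0x16=0x230D6
Completed: cp=U+230D6 (starts at byte 6)
Byte[10]=CF: 2-byte lead, need 1 cont bytes. acc=0xF
Byte[11]=AC: continuation. acc=(acc<<6)|0x2C=0x3EC
Completed: cp=U+03EC (starts at byte 10)
Byte[12]=69: 1-byte ASCII. cp=U+0069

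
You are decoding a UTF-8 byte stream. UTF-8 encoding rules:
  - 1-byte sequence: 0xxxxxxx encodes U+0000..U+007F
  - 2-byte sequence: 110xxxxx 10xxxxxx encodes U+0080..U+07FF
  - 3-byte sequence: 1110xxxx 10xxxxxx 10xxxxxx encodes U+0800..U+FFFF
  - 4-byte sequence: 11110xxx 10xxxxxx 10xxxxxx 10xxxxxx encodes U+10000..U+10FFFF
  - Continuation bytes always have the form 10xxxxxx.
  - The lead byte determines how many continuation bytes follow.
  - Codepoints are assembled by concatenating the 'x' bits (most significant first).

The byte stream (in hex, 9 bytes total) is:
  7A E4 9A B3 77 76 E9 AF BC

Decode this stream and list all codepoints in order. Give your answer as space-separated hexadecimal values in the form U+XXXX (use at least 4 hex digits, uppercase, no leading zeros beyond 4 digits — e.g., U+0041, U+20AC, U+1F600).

Byte[0]=7A: 1-byte ASCII. cp=U+007A
Byte[1]=E4: 3-byte lead, need 2 cont bytes. acc=0x4
Byte[2]=9A: continuation. acc=(acc<<6)|0x1A=0x11A
Byte[3]=B3: continuation. acc=(acc<<6)|0x33=0x46B3
Completed: cp=U+46B3 (starts at byte 1)
Byte[4]=77: 1-byte ASCII. cp=U+0077
Byte[5]=76: 1-byte ASCII. cp=U+0076
Byte[6]=E9: 3-byte lead, need 2 cont bytes. acc=0x9
Byte[7]=AF: continuation. acc=(acc<<6)|0x2F=0x26F
Byte[8]=BC: continuation. acc=(acc<<6)|0x3C=0x9BFC
Completed: cp=U+9BFC (starts at byte 6)

Answer: U+007A U+46B3 U+0077 U+0076 U+9BFC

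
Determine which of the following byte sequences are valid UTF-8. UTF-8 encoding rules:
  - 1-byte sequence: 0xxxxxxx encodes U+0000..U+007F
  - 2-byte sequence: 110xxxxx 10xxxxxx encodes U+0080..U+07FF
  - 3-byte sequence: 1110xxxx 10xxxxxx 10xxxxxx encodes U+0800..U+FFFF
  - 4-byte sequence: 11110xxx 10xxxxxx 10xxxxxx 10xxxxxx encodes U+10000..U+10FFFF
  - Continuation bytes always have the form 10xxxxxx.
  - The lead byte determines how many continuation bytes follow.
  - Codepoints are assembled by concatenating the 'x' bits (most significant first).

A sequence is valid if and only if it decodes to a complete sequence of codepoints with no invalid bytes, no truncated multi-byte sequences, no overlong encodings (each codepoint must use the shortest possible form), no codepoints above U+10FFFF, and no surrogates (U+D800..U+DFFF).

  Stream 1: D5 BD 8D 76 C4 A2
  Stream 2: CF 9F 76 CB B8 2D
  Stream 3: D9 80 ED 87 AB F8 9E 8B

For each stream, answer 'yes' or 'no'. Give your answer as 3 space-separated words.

Stream 1: error at byte offset 2. INVALID
Stream 2: decodes cleanly. VALID
Stream 3: error at byte offset 5. INVALID

Answer: no yes no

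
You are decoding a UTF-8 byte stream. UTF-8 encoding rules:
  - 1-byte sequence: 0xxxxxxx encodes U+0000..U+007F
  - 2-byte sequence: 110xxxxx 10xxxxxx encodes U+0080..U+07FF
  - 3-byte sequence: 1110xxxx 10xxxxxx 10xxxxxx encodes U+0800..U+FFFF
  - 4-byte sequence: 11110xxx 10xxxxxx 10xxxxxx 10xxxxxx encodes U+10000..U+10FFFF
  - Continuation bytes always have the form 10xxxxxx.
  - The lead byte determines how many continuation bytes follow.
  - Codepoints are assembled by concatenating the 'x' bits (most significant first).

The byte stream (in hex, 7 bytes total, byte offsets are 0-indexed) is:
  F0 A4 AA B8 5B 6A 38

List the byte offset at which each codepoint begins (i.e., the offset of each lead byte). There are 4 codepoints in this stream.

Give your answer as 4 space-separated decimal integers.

Byte[0]=F0: 4-byte lead, need 3 cont bytes. acc=0x0
Byte[1]=A4: continuation. acc=(acc<<6)|0x24=0x24
Byte[2]=AA: continuation. acc=(acc<<6)|0x2A=0x92A
Byte[3]=B8: continuation. acc=(acc<<6)|0x38=0x24AB8
Completed: cp=U+24AB8 (starts at byte 0)
Byte[4]=5B: 1-byte ASCII. cp=U+005B
Byte[5]=6A: 1-byte ASCII. cp=U+006A
Byte[6]=38: 1-byte ASCII. cp=U+0038

Answer: 0 4 5 6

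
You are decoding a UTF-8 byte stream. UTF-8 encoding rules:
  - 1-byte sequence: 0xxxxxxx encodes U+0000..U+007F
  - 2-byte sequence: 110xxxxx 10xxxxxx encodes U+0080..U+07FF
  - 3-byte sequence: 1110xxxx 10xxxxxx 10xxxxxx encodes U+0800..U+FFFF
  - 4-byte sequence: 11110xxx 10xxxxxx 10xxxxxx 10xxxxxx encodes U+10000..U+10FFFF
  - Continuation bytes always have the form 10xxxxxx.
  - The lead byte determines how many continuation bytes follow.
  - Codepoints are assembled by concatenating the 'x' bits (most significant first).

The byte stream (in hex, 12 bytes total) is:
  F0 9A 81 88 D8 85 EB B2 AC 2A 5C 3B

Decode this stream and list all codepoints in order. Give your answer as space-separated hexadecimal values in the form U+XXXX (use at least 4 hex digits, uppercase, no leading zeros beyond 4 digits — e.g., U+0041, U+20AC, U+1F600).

Answer: U+1A048 U+0605 U+BCAC U+002A U+005C U+003B

Derivation:
Byte[0]=F0: 4-byte lead, need 3 cont bytes. acc=0x0
Byte[1]=9A: continuation. acc=(acc<<6)|0x1A=0x1A
Byte[2]=81: continuation. acc=(acc<<6)|0x01=0x681
Byte[3]=88: continuation. acc=(acc<<6)|0x08=0x1A048
Completed: cp=U+1A048 (starts at byte 0)
Byte[4]=D8: 2-byte lead, need 1 cont bytes. acc=0x18
Byte[5]=85: continuation. acc=(acc<<6)|0x05=0x605
Completed: cp=U+0605 (starts at byte 4)
Byte[6]=EB: 3-byte lead, need 2 cont bytes. acc=0xB
Byte[7]=B2: continuation. acc=(acc<<6)|0x32=0x2F2
Byte[8]=AC: continuation. acc=(acc<<6)|0x2C=0xBCAC
Completed: cp=U+BCAC (starts at byte 6)
Byte[9]=2A: 1-byte ASCII. cp=U+002A
Byte[10]=5C: 1-byte ASCII. cp=U+005C
Byte[11]=3B: 1-byte ASCII. cp=U+003B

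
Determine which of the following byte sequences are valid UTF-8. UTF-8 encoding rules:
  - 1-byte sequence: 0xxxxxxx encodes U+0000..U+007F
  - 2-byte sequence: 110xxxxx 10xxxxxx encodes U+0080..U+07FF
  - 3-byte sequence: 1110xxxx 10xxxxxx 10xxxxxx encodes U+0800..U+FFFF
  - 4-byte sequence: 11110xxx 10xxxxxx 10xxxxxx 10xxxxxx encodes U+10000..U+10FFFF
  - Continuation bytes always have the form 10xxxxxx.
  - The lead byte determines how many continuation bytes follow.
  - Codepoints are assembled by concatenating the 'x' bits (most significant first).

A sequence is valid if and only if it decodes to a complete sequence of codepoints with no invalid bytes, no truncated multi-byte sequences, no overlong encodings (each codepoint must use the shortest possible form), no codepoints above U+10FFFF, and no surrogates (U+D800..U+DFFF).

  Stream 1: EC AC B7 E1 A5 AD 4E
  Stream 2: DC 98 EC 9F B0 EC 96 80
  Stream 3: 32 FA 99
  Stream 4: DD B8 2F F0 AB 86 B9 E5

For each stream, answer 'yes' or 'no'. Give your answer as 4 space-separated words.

Answer: yes yes no no

Derivation:
Stream 1: decodes cleanly. VALID
Stream 2: decodes cleanly. VALID
Stream 3: error at byte offset 1. INVALID
Stream 4: error at byte offset 8. INVALID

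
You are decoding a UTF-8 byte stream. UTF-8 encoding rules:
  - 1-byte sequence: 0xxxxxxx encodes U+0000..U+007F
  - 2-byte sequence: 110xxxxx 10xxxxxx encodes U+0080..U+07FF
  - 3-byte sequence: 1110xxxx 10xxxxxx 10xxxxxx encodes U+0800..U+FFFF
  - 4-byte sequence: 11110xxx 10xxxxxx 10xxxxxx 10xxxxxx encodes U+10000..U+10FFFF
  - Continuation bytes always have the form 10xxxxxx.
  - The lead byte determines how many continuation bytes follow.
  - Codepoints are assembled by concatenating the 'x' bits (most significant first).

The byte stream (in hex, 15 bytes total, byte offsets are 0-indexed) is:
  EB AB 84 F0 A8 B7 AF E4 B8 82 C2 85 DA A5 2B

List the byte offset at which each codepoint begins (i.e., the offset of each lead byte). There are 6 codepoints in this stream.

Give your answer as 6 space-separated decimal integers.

Answer: 0 3 7 10 12 14

Derivation:
Byte[0]=EB: 3-byte lead, need 2 cont bytes. acc=0xB
Byte[1]=AB: continuation. acc=(acc<<6)|0x2B=0x2EB
Byte[2]=84: continuation. acc=(acc<<6)|0x04=0xBAC4
Completed: cp=U+BAC4 (starts at byte 0)
Byte[3]=F0: 4-byte lead, need 3 cont bytes. acc=0x0
Byte[4]=A8: continuation. acc=(acc<<6)|0x28=0x28
Byte[5]=B7: continuation. acc=(acc<<6)|0x37=0xA37
Byte[6]=AF: continuation. acc=(acc<<6)|0x2F=0x28DEF
Completed: cp=U+28DEF (starts at byte 3)
Byte[7]=E4: 3-byte lead, need 2 cont bytes. acc=0x4
Byte[8]=B8: continuation. acc=(acc<<6)|0x38=0x138
Byte[9]=82: continuation. acc=(acc<<6)|0x02=0x4E02
Completed: cp=U+4E02 (starts at byte 7)
Byte[10]=C2: 2-byte lead, need 1 cont bytes. acc=0x2
Byte[11]=85: continuation. acc=(acc<<6)|0x05=0x85
Completed: cp=U+0085 (starts at byte 10)
Byte[12]=DA: 2-byte lead, need 1 cont bytes. acc=0x1A
Byte[13]=A5: continuation. acc=(acc<<6)|0x25=0x6A5
Completed: cp=U+06A5 (starts at byte 12)
Byte[14]=2B: 1-byte ASCII. cp=U+002B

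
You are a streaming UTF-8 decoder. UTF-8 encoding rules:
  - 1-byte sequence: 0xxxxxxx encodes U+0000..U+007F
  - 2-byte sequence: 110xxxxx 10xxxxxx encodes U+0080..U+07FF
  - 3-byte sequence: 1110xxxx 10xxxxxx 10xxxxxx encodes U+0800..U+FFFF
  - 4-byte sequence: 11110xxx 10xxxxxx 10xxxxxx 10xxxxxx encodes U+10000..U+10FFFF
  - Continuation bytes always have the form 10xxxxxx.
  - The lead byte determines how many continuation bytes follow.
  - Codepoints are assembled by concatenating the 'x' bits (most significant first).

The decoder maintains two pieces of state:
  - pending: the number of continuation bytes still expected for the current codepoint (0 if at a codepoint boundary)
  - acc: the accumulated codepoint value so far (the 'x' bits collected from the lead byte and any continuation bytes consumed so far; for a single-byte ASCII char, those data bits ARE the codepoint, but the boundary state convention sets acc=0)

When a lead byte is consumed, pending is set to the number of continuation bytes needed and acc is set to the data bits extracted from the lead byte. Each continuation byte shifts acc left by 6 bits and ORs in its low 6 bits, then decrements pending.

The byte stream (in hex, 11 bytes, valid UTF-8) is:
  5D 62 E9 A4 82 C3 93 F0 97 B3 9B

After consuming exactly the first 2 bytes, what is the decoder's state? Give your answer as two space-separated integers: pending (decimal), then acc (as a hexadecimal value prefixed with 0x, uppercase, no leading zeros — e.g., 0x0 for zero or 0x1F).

Answer: 0 0x0

Derivation:
Byte[0]=5D: 1-byte. pending=0, acc=0x0
Byte[1]=62: 1-byte. pending=0, acc=0x0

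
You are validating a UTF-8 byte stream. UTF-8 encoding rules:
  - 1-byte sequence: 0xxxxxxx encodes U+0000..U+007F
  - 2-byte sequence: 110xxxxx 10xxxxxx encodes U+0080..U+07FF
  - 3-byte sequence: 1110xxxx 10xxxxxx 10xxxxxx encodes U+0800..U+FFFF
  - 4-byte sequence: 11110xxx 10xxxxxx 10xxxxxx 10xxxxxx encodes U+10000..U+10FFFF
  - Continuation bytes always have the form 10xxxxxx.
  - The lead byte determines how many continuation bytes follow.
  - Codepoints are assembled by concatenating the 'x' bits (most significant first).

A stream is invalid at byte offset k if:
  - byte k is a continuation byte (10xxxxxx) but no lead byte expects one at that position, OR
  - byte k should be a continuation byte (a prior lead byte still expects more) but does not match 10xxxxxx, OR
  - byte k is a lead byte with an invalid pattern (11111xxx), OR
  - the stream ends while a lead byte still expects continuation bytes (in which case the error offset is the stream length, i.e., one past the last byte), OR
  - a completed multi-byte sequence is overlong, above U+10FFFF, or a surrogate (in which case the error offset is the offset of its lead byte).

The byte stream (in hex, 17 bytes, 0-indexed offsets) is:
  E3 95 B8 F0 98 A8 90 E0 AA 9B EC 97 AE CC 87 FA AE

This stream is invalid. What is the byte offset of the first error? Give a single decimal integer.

Byte[0]=E3: 3-byte lead, need 2 cont bytes. acc=0x3
Byte[1]=95: continuation. acc=(acc<<6)|0x15=0xD5
Byte[2]=B8: continuation. acc=(acc<<6)|0x38=0x3578
Completed: cp=U+3578 (starts at byte 0)
Byte[3]=F0: 4-byte lead, need 3 cont bytes. acc=0x0
Byte[4]=98: continuation. acc=(acc<<6)|0x18=0x18
Byte[5]=A8: continuation. acc=(acc<<6)|0x28=0x628
Byte[6]=90: continuation. acc=(acc<<6)|0x10=0x18A10
Completed: cp=U+18A10 (starts at byte 3)
Byte[7]=E0: 3-byte lead, need 2 cont bytes. acc=0x0
Byte[8]=AA: continuation. acc=(acc<<6)|0x2A=0x2A
Byte[9]=9B: continuation. acc=(acc<<6)|0x1B=0xA9B
Completed: cp=U+0A9B (starts at byte 7)
Byte[10]=EC: 3-byte lead, need 2 cont bytes. acc=0xC
Byte[11]=97: continuation. acc=(acc<<6)|0x17=0x317
Byte[12]=AE: continuation. acc=(acc<<6)|0x2E=0xC5EE
Completed: cp=U+C5EE (starts at byte 10)
Byte[13]=CC: 2-byte lead, need 1 cont bytes. acc=0xC
Byte[14]=87: continuation. acc=(acc<<6)|0x07=0x307
Completed: cp=U+0307 (starts at byte 13)
Byte[15]=FA: INVALID lead byte (not 0xxx/110x/1110/11110)

Answer: 15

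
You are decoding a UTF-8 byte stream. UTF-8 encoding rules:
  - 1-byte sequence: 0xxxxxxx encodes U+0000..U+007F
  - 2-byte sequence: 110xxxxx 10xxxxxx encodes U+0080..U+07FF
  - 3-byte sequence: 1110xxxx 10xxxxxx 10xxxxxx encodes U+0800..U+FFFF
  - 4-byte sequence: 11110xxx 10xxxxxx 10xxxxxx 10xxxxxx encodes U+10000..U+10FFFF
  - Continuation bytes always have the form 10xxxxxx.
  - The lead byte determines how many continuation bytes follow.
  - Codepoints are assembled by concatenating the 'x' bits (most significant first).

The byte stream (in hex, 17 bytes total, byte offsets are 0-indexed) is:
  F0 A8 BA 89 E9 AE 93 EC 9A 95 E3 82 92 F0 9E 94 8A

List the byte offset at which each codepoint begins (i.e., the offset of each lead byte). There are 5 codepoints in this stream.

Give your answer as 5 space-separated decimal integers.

Byte[0]=F0: 4-byte lead, need 3 cont bytes. acc=0x0
Byte[1]=A8: continuation. acc=(acc<<6)|0x28=0x28
Byte[2]=BA: continuation. acc=(acc<<6)|0x3A=0xA3A
Byte[3]=89: continuation. acc=(acc<<6)|0x09=0x28E89
Completed: cp=U+28E89 (starts at byte 0)
Byte[4]=E9: 3-byte lead, need 2 cont bytes. acc=0x9
Byte[5]=AE: continuation. acc=(acc<<6)|0x2E=0x26E
Byte[6]=93: continuation. acc=(acc<<6)|0x13=0x9B93
Completed: cp=U+9B93 (starts at byte 4)
Byte[7]=EC: 3-byte lead, need 2 cont bytes. acc=0xC
Byte[8]=9A: continuation. acc=(acc<<6)|0x1A=0x31A
Byte[9]=95: continuation. acc=(acc<<6)|0x15=0xC695
Completed: cp=U+C695 (starts at byte 7)
Byte[10]=E3: 3-byte lead, need 2 cont bytes. acc=0x3
Byte[11]=82: continuation. acc=(acc<<6)|0x02=0xC2
Byte[12]=92: continuation. acc=(acc<<6)|0x12=0x3092
Completed: cp=U+3092 (starts at byte 10)
Byte[13]=F0: 4-byte lead, need 3 cont bytes. acc=0x0
Byte[14]=9E: continuation. acc=(acc<<6)|0x1E=0x1E
Byte[15]=94: continuation. acc=(acc<<6)|0x14=0x794
Byte[16]=8A: continuation. acc=(acc<<6)|0x0A=0x1E50A
Completed: cp=U+1E50A (starts at byte 13)

Answer: 0 4 7 10 13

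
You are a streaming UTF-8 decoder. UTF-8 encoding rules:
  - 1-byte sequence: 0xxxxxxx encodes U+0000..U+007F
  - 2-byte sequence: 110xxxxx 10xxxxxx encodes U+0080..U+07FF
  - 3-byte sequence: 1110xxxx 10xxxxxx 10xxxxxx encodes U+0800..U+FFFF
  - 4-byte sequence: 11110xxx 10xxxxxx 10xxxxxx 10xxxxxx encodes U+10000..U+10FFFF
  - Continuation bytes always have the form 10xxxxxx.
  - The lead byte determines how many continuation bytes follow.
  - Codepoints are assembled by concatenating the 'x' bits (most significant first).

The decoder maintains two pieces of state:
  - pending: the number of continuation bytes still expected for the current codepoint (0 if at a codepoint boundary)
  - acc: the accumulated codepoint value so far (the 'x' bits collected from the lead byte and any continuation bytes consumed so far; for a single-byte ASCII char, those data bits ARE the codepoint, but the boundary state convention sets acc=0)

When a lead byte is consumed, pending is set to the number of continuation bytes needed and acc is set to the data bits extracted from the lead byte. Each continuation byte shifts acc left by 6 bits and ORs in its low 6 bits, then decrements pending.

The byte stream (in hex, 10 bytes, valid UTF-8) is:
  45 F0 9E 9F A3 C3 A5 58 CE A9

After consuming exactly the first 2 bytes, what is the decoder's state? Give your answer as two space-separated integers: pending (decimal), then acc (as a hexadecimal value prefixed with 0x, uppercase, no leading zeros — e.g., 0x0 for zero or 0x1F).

Byte[0]=45: 1-byte. pending=0, acc=0x0
Byte[1]=F0: 4-byte lead. pending=3, acc=0x0

Answer: 3 0x0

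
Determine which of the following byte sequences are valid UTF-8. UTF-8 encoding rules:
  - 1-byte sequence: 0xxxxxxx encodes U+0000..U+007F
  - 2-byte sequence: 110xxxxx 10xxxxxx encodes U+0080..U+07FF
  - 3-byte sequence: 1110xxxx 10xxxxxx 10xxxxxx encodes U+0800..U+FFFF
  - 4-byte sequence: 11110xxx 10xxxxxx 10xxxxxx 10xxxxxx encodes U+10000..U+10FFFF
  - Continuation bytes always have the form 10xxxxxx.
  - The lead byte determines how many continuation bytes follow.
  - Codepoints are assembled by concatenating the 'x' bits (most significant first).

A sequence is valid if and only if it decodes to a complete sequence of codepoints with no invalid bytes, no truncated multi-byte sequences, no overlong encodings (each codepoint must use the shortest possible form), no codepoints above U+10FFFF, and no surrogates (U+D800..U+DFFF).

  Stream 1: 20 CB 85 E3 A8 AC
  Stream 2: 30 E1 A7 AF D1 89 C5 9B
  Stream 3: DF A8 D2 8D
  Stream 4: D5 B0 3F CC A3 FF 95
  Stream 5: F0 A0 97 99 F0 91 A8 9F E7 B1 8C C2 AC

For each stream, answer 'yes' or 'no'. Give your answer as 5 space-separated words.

Stream 1: decodes cleanly. VALID
Stream 2: decodes cleanly. VALID
Stream 3: decodes cleanly. VALID
Stream 4: error at byte offset 5. INVALID
Stream 5: decodes cleanly. VALID

Answer: yes yes yes no yes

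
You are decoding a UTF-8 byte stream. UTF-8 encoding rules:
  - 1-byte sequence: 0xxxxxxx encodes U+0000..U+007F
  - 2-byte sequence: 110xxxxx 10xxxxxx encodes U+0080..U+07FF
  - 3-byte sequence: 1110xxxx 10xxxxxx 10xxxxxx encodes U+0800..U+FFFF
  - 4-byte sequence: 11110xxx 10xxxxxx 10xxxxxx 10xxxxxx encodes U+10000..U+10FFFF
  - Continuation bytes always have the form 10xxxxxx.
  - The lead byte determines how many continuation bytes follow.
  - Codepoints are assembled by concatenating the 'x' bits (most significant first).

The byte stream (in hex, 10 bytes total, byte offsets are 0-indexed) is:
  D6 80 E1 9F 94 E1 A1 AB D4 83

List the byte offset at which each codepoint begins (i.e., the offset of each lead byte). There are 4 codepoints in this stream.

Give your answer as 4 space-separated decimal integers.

Byte[0]=D6: 2-byte lead, need 1 cont bytes. acc=0x16
Byte[1]=80: continuation. acc=(acc<<6)|0x00=0x580
Completed: cp=U+0580 (starts at byte 0)
Byte[2]=E1: 3-byte lead, need 2 cont bytes. acc=0x1
Byte[3]=9F: continuation. acc=(acc<<6)|0x1F=0x5F
Byte[4]=94: continuation. acc=(acc<<6)|0x14=0x17D4
Completed: cp=U+17D4 (starts at byte 2)
Byte[5]=E1: 3-byte lead, need 2 cont bytes. acc=0x1
Byte[6]=A1: continuation. acc=(acc<<6)|0x21=0x61
Byte[7]=AB: continuation. acc=(acc<<6)|0x2B=0x186B
Completed: cp=U+186B (starts at byte 5)
Byte[8]=D4: 2-byte lead, need 1 cont bytes. acc=0x14
Byte[9]=83: continuation. acc=(acc<<6)|0x03=0x503
Completed: cp=U+0503 (starts at byte 8)

Answer: 0 2 5 8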